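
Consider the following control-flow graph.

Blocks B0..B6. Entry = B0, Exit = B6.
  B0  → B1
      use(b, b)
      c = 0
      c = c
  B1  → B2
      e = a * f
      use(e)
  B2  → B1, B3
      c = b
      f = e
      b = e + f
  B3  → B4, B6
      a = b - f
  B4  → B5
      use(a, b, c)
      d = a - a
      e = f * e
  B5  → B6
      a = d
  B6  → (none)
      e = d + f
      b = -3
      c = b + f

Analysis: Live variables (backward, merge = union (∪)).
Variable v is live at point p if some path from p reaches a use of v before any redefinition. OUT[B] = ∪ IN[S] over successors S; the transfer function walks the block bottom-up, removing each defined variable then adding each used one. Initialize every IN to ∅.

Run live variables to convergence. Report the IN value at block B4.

Per-block solution:
  B0:  IN={a, b, d, f}  OUT={a, b, d, f}
  B1:  IN={a, b, d, f}  OUT={a, b, d, e}
  B2:  IN={a, b, d, e}  OUT={a, b, c, d, e, f}
  B3:  IN={b, c, d, e, f}  OUT={a, b, c, d, e, f}
  B4:  IN={a, b, c, e, f}  OUT={d, f}
  B5:  IN={d, f}  OUT={d, f}
  B6:  IN={d, f}  OUT={}

Merge at B4: OUT[B4] = IN[B5] = {d, f}
Applying B4's transfer function to that OUT value gives IN[B4] (row B4 above).

Answer: {a, b, c, e, f}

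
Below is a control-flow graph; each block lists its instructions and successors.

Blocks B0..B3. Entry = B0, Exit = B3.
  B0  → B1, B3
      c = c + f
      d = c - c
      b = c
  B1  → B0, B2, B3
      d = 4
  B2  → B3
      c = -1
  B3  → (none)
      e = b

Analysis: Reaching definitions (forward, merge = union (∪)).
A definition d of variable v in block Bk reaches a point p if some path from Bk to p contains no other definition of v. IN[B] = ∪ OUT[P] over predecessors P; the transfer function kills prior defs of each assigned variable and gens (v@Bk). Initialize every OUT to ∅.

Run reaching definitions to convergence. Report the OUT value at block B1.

Per-block solution:
  B0:  IN={b@B0, c@B0, d@B1}  OUT={b@B0, c@B0, d@B0}
  B1:  IN={b@B0, c@B0, d@B0}  OUT={b@B0, c@B0, d@B1}
  B2:  IN={b@B0, c@B0, d@B1}  OUT={b@B0, c@B2, d@B1}
  B3:  IN={b@B0, c@B0, c@B2, d@B0, d@B1}  OUT={b@B0, c@B0, c@B2, d@B0, d@B1, e@B3}

Merge at B1: IN[B1] = OUT[B0] = {b@B0, c@B0, d@B0}
Applying B1's transfer function to that IN value gives OUT[B1] (row B1 above).

Answer: {b@B0, c@B0, d@B1}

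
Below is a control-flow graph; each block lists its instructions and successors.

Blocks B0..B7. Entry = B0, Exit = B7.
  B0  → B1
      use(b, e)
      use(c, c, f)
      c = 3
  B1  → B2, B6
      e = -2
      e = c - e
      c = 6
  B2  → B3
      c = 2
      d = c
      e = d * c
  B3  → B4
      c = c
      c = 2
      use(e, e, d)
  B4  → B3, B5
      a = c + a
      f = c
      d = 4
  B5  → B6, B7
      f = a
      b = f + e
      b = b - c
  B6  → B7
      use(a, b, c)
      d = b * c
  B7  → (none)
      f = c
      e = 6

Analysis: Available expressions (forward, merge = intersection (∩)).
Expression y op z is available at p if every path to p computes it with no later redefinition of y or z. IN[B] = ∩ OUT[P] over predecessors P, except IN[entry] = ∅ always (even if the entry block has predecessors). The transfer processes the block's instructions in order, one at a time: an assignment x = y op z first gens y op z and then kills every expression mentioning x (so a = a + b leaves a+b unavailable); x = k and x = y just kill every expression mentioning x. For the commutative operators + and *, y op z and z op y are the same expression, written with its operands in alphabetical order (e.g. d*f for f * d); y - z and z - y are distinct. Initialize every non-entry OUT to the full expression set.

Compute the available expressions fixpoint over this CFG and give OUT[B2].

Converged values:
  B0:   IN={}   OUT={}
  B1:   IN={}   OUT={}
  B2:   IN={}   OUT={c*d}
  B3:   IN={}   OUT={}
  B4:   IN={}   OUT={}
  B5:   IN={}   OUT={e+f}
  B6:   IN={}   OUT={b*c}
  B7:   IN={}   OUT={}

Merge at B2: IN[B2] = OUT[B1] = {}
Applying B2's transfer function to that IN value gives OUT[B2] (row B2 above).

Answer: {c*d}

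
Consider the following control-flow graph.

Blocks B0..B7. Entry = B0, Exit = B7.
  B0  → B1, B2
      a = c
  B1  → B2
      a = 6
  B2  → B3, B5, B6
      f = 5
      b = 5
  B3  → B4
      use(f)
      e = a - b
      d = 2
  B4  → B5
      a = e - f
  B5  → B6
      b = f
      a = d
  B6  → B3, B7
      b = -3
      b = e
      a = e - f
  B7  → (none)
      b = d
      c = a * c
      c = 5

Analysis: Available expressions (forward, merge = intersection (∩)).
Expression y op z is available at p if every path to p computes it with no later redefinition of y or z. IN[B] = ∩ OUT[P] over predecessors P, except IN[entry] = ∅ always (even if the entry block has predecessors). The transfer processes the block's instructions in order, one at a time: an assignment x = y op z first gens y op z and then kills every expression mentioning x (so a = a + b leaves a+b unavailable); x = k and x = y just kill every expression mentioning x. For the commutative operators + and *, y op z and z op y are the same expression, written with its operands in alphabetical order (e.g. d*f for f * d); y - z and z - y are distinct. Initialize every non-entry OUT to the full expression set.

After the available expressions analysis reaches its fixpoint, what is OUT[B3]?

Answer: {a-b}

Trace:
Fixpoint table:
  B0:  IN={}  OUT={}
  B1:  IN={}  OUT={}
  B2:  IN={}  OUT={}
  B3:  IN={}  OUT={a-b}
  B4:  IN={a-b}  OUT={e-f}
  B5:  IN={}  OUT={}
  B6:  IN={}  OUT={e-f}
  B7:  IN={e-f}  OUT={e-f}

Merge at B3: IN[B3] = OUT[B2] ∩ OUT[B6] = {}
Applying B3's transfer function to that IN value gives OUT[B3] (row B3 above).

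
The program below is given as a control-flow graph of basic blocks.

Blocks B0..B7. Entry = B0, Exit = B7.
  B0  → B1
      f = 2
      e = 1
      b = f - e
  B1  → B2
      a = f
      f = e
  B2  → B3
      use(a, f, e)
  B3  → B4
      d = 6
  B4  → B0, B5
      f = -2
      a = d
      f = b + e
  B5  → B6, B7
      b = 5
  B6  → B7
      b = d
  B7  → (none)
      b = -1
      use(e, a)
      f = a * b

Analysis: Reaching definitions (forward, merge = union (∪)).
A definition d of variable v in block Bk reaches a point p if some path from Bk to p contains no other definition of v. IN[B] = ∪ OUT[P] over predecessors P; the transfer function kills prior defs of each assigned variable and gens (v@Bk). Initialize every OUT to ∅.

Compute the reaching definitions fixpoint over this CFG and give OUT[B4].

Converged values:
  B0: | IN={a@B4, b@B0, d@B3, e@B0, f@B4} | OUT={a@B4, b@B0, d@B3, e@B0, f@B0}
  B1: | IN={a@B4, b@B0, d@B3, e@B0, f@B0} | OUT={a@B1, b@B0, d@B3, e@B0, f@B1}
  B2: | IN={a@B1, b@B0, d@B3, e@B0, f@B1} | OUT={a@B1, b@B0, d@B3, e@B0, f@B1}
  B3: | IN={a@B1, b@B0, d@B3, e@B0, f@B1} | OUT={a@B1, b@B0, d@B3, e@B0, f@B1}
  B4: | IN={a@B1, b@B0, d@B3, e@B0, f@B1} | OUT={a@B4, b@B0, d@B3, e@B0, f@B4}
  B5: | IN={a@B4, b@B0, d@B3, e@B0, f@B4} | OUT={a@B4, b@B5, d@B3, e@B0, f@B4}
  B6: | IN={a@B4, b@B5, d@B3, e@B0, f@B4} | OUT={a@B4, b@B6, d@B3, e@B0, f@B4}
  B7: | IN={a@B4, b@B5, b@B6, d@B3, e@B0, f@B4} | OUT={a@B4, b@B7, d@B3, e@B0, f@B7}

Merge at B4: IN[B4] = OUT[B3] = {a@B1, b@B0, d@B3, e@B0, f@B1}
Applying B4's transfer function to that IN value gives OUT[B4] (row B4 above).

Answer: {a@B4, b@B0, d@B3, e@B0, f@B4}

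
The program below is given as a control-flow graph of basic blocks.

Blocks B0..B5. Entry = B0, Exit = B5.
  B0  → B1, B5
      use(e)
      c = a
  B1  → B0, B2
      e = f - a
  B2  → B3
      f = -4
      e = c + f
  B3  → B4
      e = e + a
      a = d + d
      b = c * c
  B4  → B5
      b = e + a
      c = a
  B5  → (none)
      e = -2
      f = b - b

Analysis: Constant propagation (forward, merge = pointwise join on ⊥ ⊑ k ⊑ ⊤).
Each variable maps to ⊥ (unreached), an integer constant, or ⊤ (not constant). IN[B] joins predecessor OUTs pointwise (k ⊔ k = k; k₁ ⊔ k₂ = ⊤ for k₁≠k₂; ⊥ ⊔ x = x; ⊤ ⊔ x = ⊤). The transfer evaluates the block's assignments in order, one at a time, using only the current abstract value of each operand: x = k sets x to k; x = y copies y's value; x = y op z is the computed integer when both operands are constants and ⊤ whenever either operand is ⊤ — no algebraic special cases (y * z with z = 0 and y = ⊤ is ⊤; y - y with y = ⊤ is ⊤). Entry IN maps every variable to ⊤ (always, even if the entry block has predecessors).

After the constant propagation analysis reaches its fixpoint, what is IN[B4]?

Per-block solution:
  B0:  IN=(all ⊤)  OUT=(all ⊤)
  B1:  IN=(all ⊤)  OUT=(all ⊤)
  B2:  IN=(all ⊤)  OUT={f:-4; rest ⊤}
  B3:  IN={f:-4; rest ⊤}  OUT={f:-4; rest ⊤}
  B4:  IN={f:-4; rest ⊤}  OUT={f:-4; rest ⊤}
  B5:  IN=(all ⊤)  OUT={e:-2; rest ⊤}

Merge at B4: IN[B4] = OUT[B3] = {a: ⊤, b: ⊤, c: ⊤, d: ⊤, e: ⊤, f: -4}

Answer: {a: ⊤, b: ⊤, c: ⊤, d: ⊤, e: ⊤, f: -4}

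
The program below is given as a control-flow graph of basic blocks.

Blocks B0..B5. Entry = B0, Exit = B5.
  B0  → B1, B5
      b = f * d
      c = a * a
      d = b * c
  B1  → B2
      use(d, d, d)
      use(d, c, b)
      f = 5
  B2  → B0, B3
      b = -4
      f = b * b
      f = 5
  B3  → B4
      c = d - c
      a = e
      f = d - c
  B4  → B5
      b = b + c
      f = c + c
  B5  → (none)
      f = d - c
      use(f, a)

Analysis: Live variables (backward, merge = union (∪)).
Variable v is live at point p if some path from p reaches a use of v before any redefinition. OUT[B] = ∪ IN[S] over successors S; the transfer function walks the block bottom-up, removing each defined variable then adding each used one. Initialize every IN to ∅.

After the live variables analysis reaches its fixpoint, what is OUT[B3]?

Per-block solution:
  B0:  IN={a, d, e, f}  OUT={a, b, c, d, e}
  B1:  IN={a, b, c, d, e}  OUT={a, c, d, e}
  B2:  IN={a, c, d, e}  OUT={a, b, c, d, e, f}
  B3:  IN={b, c, d, e}  OUT={a, b, c, d}
  B4:  IN={a, b, c, d}  OUT={a, c, d}
  B5:  IN={a, c, d}  OUT={}

Merge at B3: OUT[B3] = IN[B4] = {a, b, c, d}

Answer: {a, b, c, d}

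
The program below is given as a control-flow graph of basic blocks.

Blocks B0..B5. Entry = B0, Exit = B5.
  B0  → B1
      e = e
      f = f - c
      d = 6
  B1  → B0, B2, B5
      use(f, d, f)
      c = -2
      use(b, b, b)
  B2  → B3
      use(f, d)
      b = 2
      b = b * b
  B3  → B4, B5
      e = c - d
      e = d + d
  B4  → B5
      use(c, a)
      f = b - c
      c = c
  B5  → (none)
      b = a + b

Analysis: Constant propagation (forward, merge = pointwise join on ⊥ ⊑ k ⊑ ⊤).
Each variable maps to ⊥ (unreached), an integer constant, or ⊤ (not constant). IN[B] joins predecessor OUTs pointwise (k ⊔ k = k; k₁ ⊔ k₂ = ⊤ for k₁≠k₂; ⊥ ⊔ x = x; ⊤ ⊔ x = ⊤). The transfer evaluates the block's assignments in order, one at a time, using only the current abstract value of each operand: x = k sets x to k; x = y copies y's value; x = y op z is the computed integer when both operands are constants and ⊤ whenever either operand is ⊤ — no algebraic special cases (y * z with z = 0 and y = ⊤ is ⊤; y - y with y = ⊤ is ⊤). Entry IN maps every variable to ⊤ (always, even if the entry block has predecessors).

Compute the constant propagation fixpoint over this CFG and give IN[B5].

Answer: {a: ⊤, b: ⊤, c: -2, d: 6, e: ⊤, f: ⊤}

Derivation:
Per-block solution:
  B0:   IN=(all ⊤)   OUT={d:6; rest ⊤}
  B1:   IN={d:6; rest ⊤}   OUT={c:-2, d:6; rest ⊤}
  B2:   IN={c:-2, d:6; rest ⊤}   OUT={b:4, c:-2, d:6; rest ⊤}
  B3:   IN={b:4, c:-2, d:6; rest ⊤}   OUT={b:4, c:-2, d:6, e:12; rest ⊤}
  B4:   IN={b:4, c:-2, d:6, e:12; rest ⊤}   OUT={b:4, c:-2, d:6, e:12, f:6; rest ⊤}
  B5:   IN={c:-2, d:6; rest ⊤}   OUT={c:-2, d:6; rest ⊤}

Merge at B5: IN[B5] = OUT[B1] ⊔ OUT[B3] ⊔ OUT[B4] = {a: ⊤, b: ⊤, c: -2, d: 6, e: ⊤, f: ⊤}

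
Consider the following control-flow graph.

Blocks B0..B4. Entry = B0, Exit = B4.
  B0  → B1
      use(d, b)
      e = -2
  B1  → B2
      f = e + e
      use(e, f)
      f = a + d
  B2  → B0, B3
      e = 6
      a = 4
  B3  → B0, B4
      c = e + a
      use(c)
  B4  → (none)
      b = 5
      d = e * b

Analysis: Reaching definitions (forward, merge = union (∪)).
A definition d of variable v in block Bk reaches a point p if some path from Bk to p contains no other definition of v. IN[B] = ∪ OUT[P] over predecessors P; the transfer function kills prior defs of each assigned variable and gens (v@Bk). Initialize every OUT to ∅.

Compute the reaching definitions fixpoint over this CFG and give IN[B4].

Answer: {a@B2, c@B3, e@B2, f@B1}

Working:
Fixpoint table:
  B0:   IN={a@B2, c@B3, e@B2, f@B1}   OUT={a@B2, c@B3, e@B0, f@B1}
  B1:   IN={a@B2, c@B3, e@B0, f@B1}   OUT={a@B2, c@B3, e@B0, f@B1}
  B2:   IN={a@B2, c@B3, e@B0, f@B1}   OUT={a@B2, c@B3, e@B2, f@B1}
  B3:   IN={a@B2, c@B3, e@B2, f@B1}   OUT={a@B2, c@B3, e@B2, f@B1}
  B4:   IN={a@B2, c@B3, e@B2, f@B1}   OUT={a@B2, b@B4, c@B3, d@B4, e@B2, f@B1}

Merge at B4: IN[B4] = OUT[B3] = {a@B2, c@B3, e@B2, f@B1}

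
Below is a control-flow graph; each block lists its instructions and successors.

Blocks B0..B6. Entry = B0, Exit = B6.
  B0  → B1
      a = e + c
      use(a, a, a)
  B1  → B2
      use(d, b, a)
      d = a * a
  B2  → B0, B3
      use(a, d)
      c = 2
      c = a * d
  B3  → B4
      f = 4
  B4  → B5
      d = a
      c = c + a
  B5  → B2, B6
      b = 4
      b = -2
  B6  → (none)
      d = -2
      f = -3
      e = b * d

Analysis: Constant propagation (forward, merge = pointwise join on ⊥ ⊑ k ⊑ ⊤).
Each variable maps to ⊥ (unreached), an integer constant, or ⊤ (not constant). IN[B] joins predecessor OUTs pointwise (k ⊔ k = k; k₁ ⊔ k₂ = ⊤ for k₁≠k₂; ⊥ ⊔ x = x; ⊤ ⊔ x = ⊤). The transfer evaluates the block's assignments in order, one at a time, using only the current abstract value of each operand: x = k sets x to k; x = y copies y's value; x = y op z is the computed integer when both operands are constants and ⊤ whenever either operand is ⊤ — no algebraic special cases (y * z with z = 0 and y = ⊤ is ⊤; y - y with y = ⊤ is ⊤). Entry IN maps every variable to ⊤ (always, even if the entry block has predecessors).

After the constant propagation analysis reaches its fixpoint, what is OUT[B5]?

Answer: {a: ⊤, b: -2, c: ⊤, d: ⊤, e: ⊤, f: 4}

Derivation:
Fixpoint table:
  B0:  IN=(all ⊤)  OUT=(all ⊤)
  B1:  IN=(all ⊤)  OUT=(all ⊤)
  B2:  IN=(all ⊤)  OUT=(all ⊤)
  B3:  IN=(all ⊤)  OUT={f:4; rest ⊤}
  B4:  IN={f:4; rest ⊤}  OUT={f:4; rest ⊤}
  B5:  IN={f:4; rest ⊤}  OUT={b:-2, f:4; rest ⊤}
  B6:  IN={b:-2, f:4; rest ⊤}  OUT={b:-2, d:-2, e:4, f:-3; rest ⊤}

Merge at B5: IN[B5] = OUT[B4] = {a: ⊤, b: ⊤, c: ⊤, d: ⊤, e: ⊤, f: 4}
Applying B5's transfer function to that IN value gives OUT[B5] (row B5 above).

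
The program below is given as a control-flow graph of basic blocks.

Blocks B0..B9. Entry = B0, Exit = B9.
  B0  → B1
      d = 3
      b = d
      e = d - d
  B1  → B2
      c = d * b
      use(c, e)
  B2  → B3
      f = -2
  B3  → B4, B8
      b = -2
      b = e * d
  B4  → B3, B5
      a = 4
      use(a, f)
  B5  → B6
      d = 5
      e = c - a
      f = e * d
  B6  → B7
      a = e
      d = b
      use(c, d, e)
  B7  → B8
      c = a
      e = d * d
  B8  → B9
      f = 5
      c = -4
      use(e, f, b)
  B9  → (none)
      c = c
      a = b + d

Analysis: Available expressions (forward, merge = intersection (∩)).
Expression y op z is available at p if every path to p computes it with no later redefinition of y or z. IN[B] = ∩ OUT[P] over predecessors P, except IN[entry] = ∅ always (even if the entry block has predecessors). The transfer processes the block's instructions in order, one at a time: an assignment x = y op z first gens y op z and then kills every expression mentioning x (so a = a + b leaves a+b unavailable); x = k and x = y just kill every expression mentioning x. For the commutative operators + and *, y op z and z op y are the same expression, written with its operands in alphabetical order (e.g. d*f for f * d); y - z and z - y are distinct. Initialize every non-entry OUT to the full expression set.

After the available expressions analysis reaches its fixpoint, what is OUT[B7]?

Per-block solution:
  B0:   IN={}   OUT={d-d}
  B1:   IN={d-d}   OUT={b*d, d-d}
  B2:   IN={b*d, d-d}   OUT={b*d, d-d}
  B3:   IN={d-d}   OUT={d*e, d-d}
  B4:   IN={d*e, d-d}   OUT={d*e, d-d}
  B5:   IN={d*e, d-d}   OUT={c-a, d*e}
  B6:   IN={c-a, d*e}   OUT={}
  B7:   IN={}   OUT={d*d}
  B8:   IN={}   OUT={}
  B9:   IN={}   OUT={b+d}

Merge at B7: IN[B7] = OUT[B6] = {}
Applying B7's transfer function to that IN value gives OUT[B7] (row B7 above).

Answer: {d*d}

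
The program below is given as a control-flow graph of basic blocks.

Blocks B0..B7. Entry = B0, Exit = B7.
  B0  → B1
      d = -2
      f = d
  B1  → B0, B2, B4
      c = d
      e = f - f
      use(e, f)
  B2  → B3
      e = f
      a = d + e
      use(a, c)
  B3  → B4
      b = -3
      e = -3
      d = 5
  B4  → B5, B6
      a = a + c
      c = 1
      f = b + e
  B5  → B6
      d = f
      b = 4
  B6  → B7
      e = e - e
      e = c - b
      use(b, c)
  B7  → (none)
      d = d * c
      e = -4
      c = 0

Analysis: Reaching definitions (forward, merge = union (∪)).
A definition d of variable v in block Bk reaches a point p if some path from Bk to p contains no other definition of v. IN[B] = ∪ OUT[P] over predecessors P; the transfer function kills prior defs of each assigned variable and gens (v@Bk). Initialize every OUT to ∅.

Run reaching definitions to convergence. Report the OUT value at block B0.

Answer: {c@B1, d@B0, e@B1, f@B0}

Working:
Per-block solution:
  B0:   IN={c@B1, d@B0, e@B1, f@B0}   OUT={c@B1, d@B0, e@B1, f@B0}
  B1:   IN={c@B1, d@B0, e@B1, f@B0}   OUT={c@B1, d@B0, e@B1, f@B0}
  B2:   IN={c@B1, d@B0, e@B1, f@B0}   OUT={a@B2, c@B1, d@B0, e@B2, f@B0}
  B3:   IN={a@B2, c@B1, d@B0, e@B2, f@B0}   OUT={a@B2, b@B3, c@B1, d@B3, e@B3, f@B0}
  B4:   IN={a@B2, b@B3, c@B1, d@B0, d@B3, e@B1, e@B3, f@B0}   OUT={a@B4, b@B3, c@B4, d@B0, d@B3, e@B1, e@B3, f@B4}
  B5:   IN={a@B4, b@B3, c@B4, d@B0, d@B3, e@B1, e@B3, f@B4}   OUT={a@B4, b@B5, c@B4, d@B5, e@B1, e@B3, f@B4}
  B6:   IN={a@B4, b@B3, b@B5, c@B4, d@B0, d@B3, d@B5, e@B1, e@B3, f@B4}   OUT={a@B4, b@B3, b@B5, c@B4, d@B0, d@B3, d@B5, e@B6, f@B4}
  B7:   IN={a@B4, b@B3, b@B5, c@B4, d@B0, d@B3, d@B5, e@B6, f@B4}   OUT={a@B4, b@B3, b@B5, c@B7, d@B7, e@B7, f@B4}

Merge at B0 (entry node, so the boundary value {} is joined with the incoming edge(s)): IN[B0] = {} ⊔ OUT[B1] = {c@B1, d@B0, e@B1, f@B0}
Applying B0's transfer function to that IN value gives OUT[B0] (row B0 above).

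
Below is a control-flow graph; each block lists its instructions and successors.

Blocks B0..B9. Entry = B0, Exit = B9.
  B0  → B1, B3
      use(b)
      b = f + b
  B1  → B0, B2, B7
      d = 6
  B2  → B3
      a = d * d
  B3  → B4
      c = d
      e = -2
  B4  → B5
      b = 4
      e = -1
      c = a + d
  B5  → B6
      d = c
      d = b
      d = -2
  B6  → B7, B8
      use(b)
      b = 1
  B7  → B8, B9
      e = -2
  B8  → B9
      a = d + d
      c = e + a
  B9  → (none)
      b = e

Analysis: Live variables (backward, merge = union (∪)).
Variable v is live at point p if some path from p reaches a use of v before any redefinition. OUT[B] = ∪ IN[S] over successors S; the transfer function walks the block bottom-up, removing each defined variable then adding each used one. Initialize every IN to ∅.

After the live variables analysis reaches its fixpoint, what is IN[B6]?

Converged values:
  B0: | IN={a, b, d, f} | OUT={a, b, d, f}
  B1: | IN={a, b, f} | OUT={a, b, d, f}
  B2: | IN={d} | OUT={a, d}
  B3: | IN={a, d} | OUT={a, d}
  B4: | IN={a, d} | OUT={b, c, e}
  B5: | IN={b, c, e} | OUT={b, d, e}
  B6: | IN={b, d, e} | OUT={d, e}
  B7: | IN={d} | OUT={d, e}
  B8: | IN={d, e} | OUT={e}
  B9: | IN={e} | OUT={}

Merge at B6: OUT[B6] = IN[B7] ⊔ IN[B8] = {d, e}
Applying B6's transfer function to that OUT value gives IN[B6] (row B6 above).

Answer: {b, d, e}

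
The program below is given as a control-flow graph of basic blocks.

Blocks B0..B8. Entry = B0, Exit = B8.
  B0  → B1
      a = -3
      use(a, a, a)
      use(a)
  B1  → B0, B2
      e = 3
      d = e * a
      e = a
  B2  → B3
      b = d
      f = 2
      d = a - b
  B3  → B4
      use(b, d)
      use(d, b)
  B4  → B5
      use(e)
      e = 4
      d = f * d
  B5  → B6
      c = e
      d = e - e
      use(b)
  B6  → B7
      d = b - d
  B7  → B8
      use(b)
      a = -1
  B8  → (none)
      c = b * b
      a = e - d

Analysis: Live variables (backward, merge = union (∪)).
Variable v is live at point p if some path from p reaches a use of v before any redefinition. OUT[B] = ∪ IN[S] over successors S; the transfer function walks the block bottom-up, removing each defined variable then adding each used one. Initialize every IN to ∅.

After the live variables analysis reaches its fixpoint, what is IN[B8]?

Converged values:
  B0:  IN={}  OUT={a}
  B1:  IN={a}  OUT={a, d, e}
  B2:  IN={a, d, e}  OUT={b, d, e, f}
  B3:  IN={b, d, e, f}  OUT={b, d, e, f}
  B4:  IN={b, d, e, f}  OUT={b, e}
  B5:  IN={b, e}  OUT={b, d, e}
  B6:  IN={b, d, e}  OUT={b, d, e}
  B7:  IN={b, d, e}  OUT={b, d, e}
  B8:  IN={b, d, e}  OUT={}

B8 is the boundary node: OUT[B8] = {}
Applying B8's transfer function to that OUT value gives IN[B8] (row B8 above).

Answer: {b, d, e}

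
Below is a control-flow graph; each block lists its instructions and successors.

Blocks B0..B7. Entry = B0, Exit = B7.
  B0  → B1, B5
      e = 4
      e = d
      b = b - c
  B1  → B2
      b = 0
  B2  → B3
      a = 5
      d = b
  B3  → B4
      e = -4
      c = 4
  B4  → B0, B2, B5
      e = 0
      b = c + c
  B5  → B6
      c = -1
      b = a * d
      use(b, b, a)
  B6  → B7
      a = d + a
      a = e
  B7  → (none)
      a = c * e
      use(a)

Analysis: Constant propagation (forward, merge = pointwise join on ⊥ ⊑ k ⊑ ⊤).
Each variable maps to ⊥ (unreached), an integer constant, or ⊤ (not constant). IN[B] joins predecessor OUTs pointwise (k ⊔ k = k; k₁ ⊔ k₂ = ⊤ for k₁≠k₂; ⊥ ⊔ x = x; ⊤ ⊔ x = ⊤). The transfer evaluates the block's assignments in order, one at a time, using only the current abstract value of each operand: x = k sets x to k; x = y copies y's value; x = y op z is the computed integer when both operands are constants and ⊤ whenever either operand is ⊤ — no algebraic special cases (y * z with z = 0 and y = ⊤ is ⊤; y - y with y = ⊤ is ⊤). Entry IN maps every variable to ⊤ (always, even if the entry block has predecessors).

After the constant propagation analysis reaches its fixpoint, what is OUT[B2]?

Answer: {a: 5, b: ⊤, c: ⊤, d: ⊤, e: ⊤, f: ⊤}

Working:
Per-block solution:
  B0:  IN=(all ⊤)  OUT=(all ⊤)
  B1:  IN=(all ⊤)  OUT={b:0; rest ⊤}
  B2:  IN=(all ⊤)  OUT={a:5; rest ⊤}
  B3:  IN={a:5; rest ⊤}  OUT={a:5, c:4, e:-4; rest ⊤}
  B4:  IN={a:5, c:4, e:-4; rest ⊤}  OUT={a:5, b:8, c:4, e:0; rest ⊤}
  B5:  IN=(all ⊤)  OUT={c:-1; rest ⊤}
  B6:  IN={c:-1; rest ⊤}  OUT={c:-1; rest ⊤}
  B7:  IN={c:-1; rest ⊤}  OUT={c:-1; rest ⊤}

Merge at B2: IN[B2] = OUT[B1] ⊔ OUT[B4] = {a: ⊤, b: ⊤, c: ⊤, d: ⊤, e: ⊤, f: ⊤}
Applying B2's transfer function to that IN value gives OUT[B2] (row B2 above).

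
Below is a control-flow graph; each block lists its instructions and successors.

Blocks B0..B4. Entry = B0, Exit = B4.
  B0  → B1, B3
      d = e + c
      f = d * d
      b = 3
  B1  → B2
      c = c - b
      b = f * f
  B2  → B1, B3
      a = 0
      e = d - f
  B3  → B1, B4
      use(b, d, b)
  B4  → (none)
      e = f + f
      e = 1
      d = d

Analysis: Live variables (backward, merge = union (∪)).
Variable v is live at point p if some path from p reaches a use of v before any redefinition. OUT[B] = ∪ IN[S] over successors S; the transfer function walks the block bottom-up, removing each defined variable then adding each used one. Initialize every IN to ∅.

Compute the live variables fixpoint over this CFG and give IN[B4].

Answer: {d, f}

Derivation:
Per-block solution:
  B0:  IN={c, e}  OUT={b, c, d, f}
  B1:  IN={b, c, d, f}  OUT={b, c, d, f}
  B2:  IN={b, c, d, f}  OUT={b, c, d, f}
  B3:  IN={b, c, d, f}  OUT={b, c, d, f}
  B4:  IN={d, f}  OUT={}

B4 is the boundary node: OUT[B4] = {}
Applying B4's transfer function to that OUT value gives IN[B4] (row B4 above).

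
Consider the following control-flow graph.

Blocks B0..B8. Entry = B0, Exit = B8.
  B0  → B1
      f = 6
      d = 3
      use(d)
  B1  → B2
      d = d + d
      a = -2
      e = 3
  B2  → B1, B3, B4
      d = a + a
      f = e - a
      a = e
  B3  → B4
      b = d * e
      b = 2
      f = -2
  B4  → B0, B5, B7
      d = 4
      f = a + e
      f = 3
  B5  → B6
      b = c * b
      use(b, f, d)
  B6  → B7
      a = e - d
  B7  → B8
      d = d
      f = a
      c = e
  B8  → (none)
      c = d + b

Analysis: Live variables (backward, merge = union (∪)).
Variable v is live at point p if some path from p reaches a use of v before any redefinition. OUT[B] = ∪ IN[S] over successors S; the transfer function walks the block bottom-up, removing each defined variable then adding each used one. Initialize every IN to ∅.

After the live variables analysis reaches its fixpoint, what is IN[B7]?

Answer: {a, b, d, e}

Trace:
Fixpoint table:
  B0:   IN={b, c}   OUT={b, c, d}
  B1:   IN={b, c, d}   OUT={a, b, c, e}
  B2:   IN={a, b, c, e}   OUT={a, b, c, d, e}
  B3:   IN={a, c, d, e}   OUT={a, b, c, e}
  B4:   IN={a, b, c, e}   OUT={a, b, c, d, e, f}
  B5:   IN={b, c, d, e, f}   OUT={b, d, e}
  B6:   IN={b, d, e}   OUT={a, b, d, e}
  B7:   IN={a, b, d, e}   OUT={b, d}
  B8:   IN={b, d}   OUT={}

Merge at B7: OUT[B7] = IN[B8] = {b, d}
Applying B7's transfer function to that OUT value gives IN[B7] (row B7 above).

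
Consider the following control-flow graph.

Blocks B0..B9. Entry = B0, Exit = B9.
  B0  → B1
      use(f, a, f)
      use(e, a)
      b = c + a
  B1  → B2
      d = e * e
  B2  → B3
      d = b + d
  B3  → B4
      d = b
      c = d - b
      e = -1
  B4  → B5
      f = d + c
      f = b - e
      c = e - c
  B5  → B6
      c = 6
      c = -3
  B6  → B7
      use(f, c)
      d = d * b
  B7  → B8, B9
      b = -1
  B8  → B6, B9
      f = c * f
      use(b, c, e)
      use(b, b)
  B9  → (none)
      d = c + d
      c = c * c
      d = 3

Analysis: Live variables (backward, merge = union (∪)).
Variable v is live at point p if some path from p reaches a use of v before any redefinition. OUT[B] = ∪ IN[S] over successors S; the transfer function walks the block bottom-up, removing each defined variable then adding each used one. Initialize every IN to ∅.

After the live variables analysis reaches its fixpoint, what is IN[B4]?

Answer: {b, c, d, e}

Working:
Per-block solution:
  B0:   IN={a, c, e, f}   OUT={b, e}
  B1:   IN={b, e}   OUT={b, d}
  B2:   IN={b, d}   OUT={b}
  B3:   IN={b}   OUT={b, c, d, e}
  B4:   IN={b, c, d, e}   OUT={b, d, e, f}
  B5:   IN={b, d, e, f}   OUT={b, c, d, e, f}
  B6:   IN={b, c, d, e, f}   OUT={c, d, e, f}
  B7:   IN={c, d, e, f}   OUT={b, c, d, e, f}
  B8:   IN={b, c, d, e, f}   OUT={b, c, d, e, f}
  B9:   IN={c, d}   OUT={}

Merge at B4: OUT[B4] = IN[B5] = {b, d, e, f}
Applying B4's transfer function to that OUT value gives IN[B4] (row B4 above).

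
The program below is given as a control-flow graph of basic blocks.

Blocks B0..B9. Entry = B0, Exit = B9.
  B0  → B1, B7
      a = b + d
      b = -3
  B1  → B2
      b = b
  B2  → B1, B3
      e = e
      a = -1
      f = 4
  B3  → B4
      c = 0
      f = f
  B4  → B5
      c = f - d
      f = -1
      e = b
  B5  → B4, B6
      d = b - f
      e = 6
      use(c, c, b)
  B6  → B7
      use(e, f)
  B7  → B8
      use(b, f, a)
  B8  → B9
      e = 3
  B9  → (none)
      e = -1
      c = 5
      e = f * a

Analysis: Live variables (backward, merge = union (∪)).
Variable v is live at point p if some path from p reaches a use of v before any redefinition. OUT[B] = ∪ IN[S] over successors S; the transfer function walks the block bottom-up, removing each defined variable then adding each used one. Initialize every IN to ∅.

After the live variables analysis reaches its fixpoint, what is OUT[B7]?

Per-block solution:
  B0: | IN={b, d, e, f} | OUT={a, b, d, e, f}
  B1: | IN={b, d, e} | OUT={b, d, e}
  B2: | IN={b, d, e} | OUT={a, b, d, e, f}
  B3: | IN={a, b, d, f} | OUT={a, b, d, f}
  B4: | IN={a, b, d, f} | OUT={a, b, c, f}
  B5: | IN={a, b, c, f} | OUT={a, b, d, e, f}
  B6: | IN={a, b, e, f} | OUT={a, b, f}
  B7: | IN={a, b, f} | OUT={a, f}
  B8: | IN={a, f} | OUT={a, f}
  B9: | IN={a, f} | OUT={}

Merge at B7: OUT[B7] = IN[B8] = {a, f}

Answer: {a, f}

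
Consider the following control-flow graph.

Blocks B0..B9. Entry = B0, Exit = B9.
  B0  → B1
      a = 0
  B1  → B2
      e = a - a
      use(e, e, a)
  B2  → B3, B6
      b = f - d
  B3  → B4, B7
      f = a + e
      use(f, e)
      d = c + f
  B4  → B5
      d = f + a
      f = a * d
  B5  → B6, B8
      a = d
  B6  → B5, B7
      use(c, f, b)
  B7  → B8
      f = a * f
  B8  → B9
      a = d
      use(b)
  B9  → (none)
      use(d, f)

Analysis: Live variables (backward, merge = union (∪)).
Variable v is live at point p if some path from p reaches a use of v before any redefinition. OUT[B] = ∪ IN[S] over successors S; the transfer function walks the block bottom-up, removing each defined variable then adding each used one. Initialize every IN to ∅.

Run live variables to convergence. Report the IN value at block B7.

Answer: {a, b, d, f}

Derivation:
Per-block solution:
  B0:   IN={c, d, f}   OUT={a, c, d, f}
  B1:   IN={a, c, d, f}   OUT={a, c, d, e, f}
  B2:   IN={a, c, d, e, f}   OUT={a, b, c, d, e, f}
  B3:   IN={a, b, c, e}   OUT={a, b, c, d, f}
  B4:   IN={a, b, c, f}   OUT={b, c, d, f}
  B5:   IN={b, c, d, f}   OUT={a, b, c, d, f}
  B6:   IN={a, b, c, d, f}   OUT={a, b, c, d, f}
  B7:   IN={a, b, d, f}   OUT={b, d, f}
  B8:   IN={b, d, f}   OUT={d, f}
  B9:   IN={d, f}   OUT={}

Merge at B7: OUT[B7] = IN[B8] = {b, d, f}
Applying B7's transfer function to that OUT value gives IN[B7] (row B7 above).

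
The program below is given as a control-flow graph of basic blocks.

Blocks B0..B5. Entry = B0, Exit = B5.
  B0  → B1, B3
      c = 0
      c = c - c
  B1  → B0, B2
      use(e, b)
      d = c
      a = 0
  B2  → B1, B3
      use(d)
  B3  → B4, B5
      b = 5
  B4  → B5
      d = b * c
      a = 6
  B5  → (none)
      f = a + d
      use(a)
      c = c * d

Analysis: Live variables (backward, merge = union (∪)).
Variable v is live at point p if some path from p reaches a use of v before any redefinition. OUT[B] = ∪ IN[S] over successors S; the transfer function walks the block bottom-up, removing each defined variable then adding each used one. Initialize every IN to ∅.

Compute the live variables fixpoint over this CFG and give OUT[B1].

Per-block solution:
  B0: | IN={a, b, d, e} | OUT={a, b, c, d, e}
  B1: | IN={b, c, e} | OUT={a, b, c, d, e}
  B2: | IN={a, b, c, d, e} | OUT={a, b, c, d, e}
  B3: | IN={a, c, d} | OUT={a, b, c, d}
  B4: | IN={b, c} | OUT={a, c, d}
  B5: | IN={a, c, d} | OUT={}

Merge at B1: OUT[B1] = IN[B0] ⊔ IN[B2] = {a, b, c, d, e}

Answer: {a, b, c, d, e}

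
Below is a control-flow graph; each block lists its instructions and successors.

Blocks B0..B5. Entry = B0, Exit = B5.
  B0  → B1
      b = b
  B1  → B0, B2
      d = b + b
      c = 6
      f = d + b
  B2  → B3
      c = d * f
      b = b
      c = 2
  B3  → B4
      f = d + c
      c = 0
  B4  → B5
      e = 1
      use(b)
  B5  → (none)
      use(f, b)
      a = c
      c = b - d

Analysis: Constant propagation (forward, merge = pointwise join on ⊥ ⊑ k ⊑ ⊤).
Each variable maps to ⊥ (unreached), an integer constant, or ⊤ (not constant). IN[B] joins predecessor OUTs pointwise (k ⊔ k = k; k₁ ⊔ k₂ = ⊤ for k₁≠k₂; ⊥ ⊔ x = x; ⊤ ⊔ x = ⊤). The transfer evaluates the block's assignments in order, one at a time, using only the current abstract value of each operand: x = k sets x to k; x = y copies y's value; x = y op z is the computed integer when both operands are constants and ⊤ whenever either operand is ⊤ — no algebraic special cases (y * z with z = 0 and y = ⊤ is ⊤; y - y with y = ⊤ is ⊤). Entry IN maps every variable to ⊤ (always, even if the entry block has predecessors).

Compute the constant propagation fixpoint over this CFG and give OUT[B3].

Answer: {a: ⊤, b: ⊤, c: 0, d: ⊤, e: ⊤, f: ⊤}

Trace:
Converged values:
  B0: | IN=(all ⊤) | OUT=(all ⊤)
  B1: | IN=(all ⊤) | OUT={c:6; rest ⊤}
  B2: | IN={c:6; rest ⊤} | OUT={c:2; rest ⊤}
  B3: | IN={c:2; rest ⊤} | OUT={c:0; rest ⊤}
  B4: | IN={c:0; rest ⊤} | OUT={c:0, e:1; rest ⊤}
  B5: | IN={c:0, e:1; rest ⊤} | OUT={a:0, e:1; rest ⊤}

Merge at B3: IN[B3] = OUT[B2] = {a: ⊤, b: ⊤, c: 2, d: ⊤, e: ⊤, f: ⊤}
Applying B3's transfer function to that IN value gives OUT[B3] (row B3 above).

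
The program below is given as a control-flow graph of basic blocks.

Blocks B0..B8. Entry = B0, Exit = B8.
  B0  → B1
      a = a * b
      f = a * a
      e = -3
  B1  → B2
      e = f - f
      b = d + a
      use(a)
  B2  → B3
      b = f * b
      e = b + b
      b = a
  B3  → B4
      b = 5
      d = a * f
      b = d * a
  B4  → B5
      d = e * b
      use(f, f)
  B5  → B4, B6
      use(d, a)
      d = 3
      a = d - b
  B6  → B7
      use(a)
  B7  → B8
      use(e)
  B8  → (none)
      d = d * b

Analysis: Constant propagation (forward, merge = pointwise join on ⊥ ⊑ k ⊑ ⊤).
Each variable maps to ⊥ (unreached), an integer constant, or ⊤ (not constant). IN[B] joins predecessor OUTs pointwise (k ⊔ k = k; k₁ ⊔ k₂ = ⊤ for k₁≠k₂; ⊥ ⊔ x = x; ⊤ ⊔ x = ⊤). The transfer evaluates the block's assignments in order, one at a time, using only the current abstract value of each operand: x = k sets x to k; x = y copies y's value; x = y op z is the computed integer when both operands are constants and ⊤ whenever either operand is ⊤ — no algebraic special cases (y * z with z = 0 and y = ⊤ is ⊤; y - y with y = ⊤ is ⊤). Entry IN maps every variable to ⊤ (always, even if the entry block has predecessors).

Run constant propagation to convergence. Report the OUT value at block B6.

Per-block solution:
  B0: | IN=(all ⊤) | OUT={e:-3; rest ⊤}
  B1: | IN={e:-3; rest ⊤} | OUT=(all ⊤)
  B2: | IN=(all ⊤) | OUT=(all ⊤)
  B3: | IN=(all ⊤) | OUT=(all ⊤)
  B4: | IN=(all ⊤) | OUT=(all ⊤)
  B5: | IN=(all ⊤) | OUT={d:3; rest ⊤}
  B6: | IN={d:3; rest ⊤} | OUT={d:3; rest ⊤}
  B7: | IN={d:3; rest ⊤} | OUT={d:3; rest ⊤}
  B8: | IN={d:3; rest ⊤} | OUT=(all ⊤)

Merge at B6: IN[B6] = OUT[B5] = {a: ⊤, b: ⊤, c: ⊤, d: 3, e: ⊤, f: ⊤}
Applying B6's transfer function to that IN value gives OUT[B6] (row B6 above).

Answer: {a: ⊤, b: ⊤, c: ⊤, d: 3, e: ⊤, f: ⊤}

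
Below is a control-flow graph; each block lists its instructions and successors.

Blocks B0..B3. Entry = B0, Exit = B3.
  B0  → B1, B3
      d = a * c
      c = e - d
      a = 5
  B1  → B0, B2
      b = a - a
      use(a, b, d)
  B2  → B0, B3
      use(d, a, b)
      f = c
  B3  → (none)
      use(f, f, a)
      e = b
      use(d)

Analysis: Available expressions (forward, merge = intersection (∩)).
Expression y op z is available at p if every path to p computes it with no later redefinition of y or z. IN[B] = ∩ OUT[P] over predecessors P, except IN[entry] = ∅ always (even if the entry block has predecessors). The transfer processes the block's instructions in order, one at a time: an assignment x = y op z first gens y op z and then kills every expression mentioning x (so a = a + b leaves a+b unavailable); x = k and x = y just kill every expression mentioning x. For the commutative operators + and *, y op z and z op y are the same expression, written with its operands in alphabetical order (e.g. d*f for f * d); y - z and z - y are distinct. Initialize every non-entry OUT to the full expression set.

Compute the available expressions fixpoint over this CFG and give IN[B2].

Answer: {a-a, e-d}

Working:
Converged values:
  B0:  IN={}  OUT={e-d}
  B1:  IN={e-d}  OUT={a-a, e-d}
  B2:  IN={a-a, e-d}  OUT={a-a, e-d}
  B3:  IN={e-d}  OUT={}

Merge at B2: IN[B2] = OUT[B1] = {a-a, e-d}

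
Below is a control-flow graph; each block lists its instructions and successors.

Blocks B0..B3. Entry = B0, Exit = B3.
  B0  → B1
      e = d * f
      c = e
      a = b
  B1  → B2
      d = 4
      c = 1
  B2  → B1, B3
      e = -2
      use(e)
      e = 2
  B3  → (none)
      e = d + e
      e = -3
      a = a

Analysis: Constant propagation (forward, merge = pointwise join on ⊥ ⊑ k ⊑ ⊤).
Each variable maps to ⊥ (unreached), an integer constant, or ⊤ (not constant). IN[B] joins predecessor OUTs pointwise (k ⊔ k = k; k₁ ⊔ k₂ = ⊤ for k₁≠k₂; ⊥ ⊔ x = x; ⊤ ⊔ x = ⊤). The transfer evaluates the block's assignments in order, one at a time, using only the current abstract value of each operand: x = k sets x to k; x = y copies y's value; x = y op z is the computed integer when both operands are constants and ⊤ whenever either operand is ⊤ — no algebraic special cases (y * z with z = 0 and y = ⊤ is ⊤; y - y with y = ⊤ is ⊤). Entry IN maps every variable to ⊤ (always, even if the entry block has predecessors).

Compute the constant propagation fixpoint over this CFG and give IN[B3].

Converged values:
  B0: | IN=(all ⊤) | OUT=(all ⊤)
  B1: | IN=(all ⊤) | OUT={c:1, d:4; rest ⊤}
  B2: | IN={c:1, d:4; rest ⊤} | OUT={c:1, d:4, e:2; rest ⊤}
  B3: | IN={c:1, d:4, e:2; rest ⊤} | OUT={c:1, d:4, e:-3; rest ⊤}

Merge at B3: IN[B3] = OUT[B2] = {a: ⊤, b: ⊤, c: 1, d: 4, e: 2, f: ⊤}

Answer: {a: ⊤, b: ⊤, c: 1, d: 4, e: 2, f: ⊤}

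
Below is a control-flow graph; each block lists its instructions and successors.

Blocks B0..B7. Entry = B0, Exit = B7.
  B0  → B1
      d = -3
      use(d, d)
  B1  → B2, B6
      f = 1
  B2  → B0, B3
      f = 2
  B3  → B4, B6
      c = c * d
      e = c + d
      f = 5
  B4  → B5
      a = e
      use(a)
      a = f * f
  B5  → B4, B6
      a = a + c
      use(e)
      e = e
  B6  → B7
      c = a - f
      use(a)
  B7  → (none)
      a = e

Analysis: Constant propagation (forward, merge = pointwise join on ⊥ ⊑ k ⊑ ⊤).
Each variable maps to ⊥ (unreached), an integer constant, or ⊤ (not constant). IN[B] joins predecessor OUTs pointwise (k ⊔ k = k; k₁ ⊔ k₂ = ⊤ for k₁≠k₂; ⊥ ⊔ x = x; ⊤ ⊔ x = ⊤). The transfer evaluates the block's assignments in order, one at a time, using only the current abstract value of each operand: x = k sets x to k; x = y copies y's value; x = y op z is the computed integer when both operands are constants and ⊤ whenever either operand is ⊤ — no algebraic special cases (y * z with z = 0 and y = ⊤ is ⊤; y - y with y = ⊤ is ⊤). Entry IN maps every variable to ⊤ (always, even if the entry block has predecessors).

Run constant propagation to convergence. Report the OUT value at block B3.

Converged values:
  B0: | IN=(all ⊤) | OUT={d:-3; rest ⊤}
  B1: | IN={d:-3; rest ⊤} | OUT={d:-3, f:1; rest ⊤}
  B2: | IN={d:-3, f:1; rest ⊤} | OUT={d:-3, f:2; rest ⊤}
  B3: | IN={d:-3, f:2; rest ⊤} | OUT={d:-3, f:5; rest ⊤}
  B4: | IN={d:-3, f:5; rest ⊤} | OUT={a:25, d:-3, f:5; rest ⊤}
  B5: | IN={a:25, d:-3, f:5; rest ⊤} | OUT={d:-3, f:5; rest ⊤}
  B6: | IN={d:-3; rest ⊤} | OUT={d:-3; rest ⊤}
  B7: | IN={d:-3; rest ⊤} | OUT={d:-3; rest ⊤}

Merge at B3: IN[B3] = OUT[B2] = {a: ⊤, b: ⊤, c: ⊤, d: -3, e: ⊤, f: 2}
Applying B3's transfer function to that IN value gives OUT[B3] (row B3 above).

Answer: {a: ⊤, b: ⊤, c: ⊤, d: -3, e: ⊤, f: 5}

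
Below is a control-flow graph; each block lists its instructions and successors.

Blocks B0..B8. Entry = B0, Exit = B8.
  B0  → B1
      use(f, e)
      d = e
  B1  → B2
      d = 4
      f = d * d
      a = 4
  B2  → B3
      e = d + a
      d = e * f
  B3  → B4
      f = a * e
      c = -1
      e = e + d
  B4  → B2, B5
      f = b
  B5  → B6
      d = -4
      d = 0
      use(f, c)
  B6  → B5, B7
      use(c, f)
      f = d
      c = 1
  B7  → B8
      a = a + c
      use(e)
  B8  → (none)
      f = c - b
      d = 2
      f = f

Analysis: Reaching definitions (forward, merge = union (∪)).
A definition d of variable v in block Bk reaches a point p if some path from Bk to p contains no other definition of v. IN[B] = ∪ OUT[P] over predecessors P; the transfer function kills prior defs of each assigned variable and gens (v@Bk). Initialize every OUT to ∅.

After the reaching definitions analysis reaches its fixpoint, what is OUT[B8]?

Answer: {a@B7, c@B6, d@B8, e@B3, f@B8}

Derivation:
Converged values:
  B0:   IN={}   OUT={d@B0}
  B1:   IN={d@B0}   OUT={a@B1, d@B1, f@B1}
  B2:   IN={a@B1, c@B3, d@B1, d@B2, e@B3, f@B1, f@B4}   OUT={a@B1, c@B3, d@B2, e@B2, f@B1, f@B4}
  B3:   IN={a@B1, c@B3, d@B2, e@B2, f@B1, f@B4}   OUT={a@B1, c@B3, d@B2, e@B3, f@B3}
  B4:   IN={a@B1, c@B3, d@B2, e@B3, f@B3}   OUT={a@B1, c@B3, d@B2, e@B3, f@B4}
  B5:   IN={a@B1, c@B3, c@B6, d@B2, d@B5, e@B3, f@B4, f@B6}   OUT={a@B1, c@B3, c@B6, d@B5, e@B3, f@B4, f@B6}
  B6:   IN={a@B1, c@B3, c@B6, d@B5, e@B3, f@B4, f@B6}   OUT={a@B1, c@B6, d@B5, e@B3, f@B6}
  B7:   IN={a@B1, c@B6, d@B5, e@B3, f@B6}   OUT={a@B7, c@B6, d@B5, e@B3, f@B6}
  B8:   IN={a@B7, c@B6, d@B5, e@B3, f@B6}   OUT={a@B7, c@B6, d@B8, e@B3, f@B8}

Merge at B8: IN[B8] = OUT[B7] = {a@B7, c@B6, d@B5, e@B3, f@B6}
Applying B8's transfer function to that IN value gives OUT[B8] (row B8 above).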